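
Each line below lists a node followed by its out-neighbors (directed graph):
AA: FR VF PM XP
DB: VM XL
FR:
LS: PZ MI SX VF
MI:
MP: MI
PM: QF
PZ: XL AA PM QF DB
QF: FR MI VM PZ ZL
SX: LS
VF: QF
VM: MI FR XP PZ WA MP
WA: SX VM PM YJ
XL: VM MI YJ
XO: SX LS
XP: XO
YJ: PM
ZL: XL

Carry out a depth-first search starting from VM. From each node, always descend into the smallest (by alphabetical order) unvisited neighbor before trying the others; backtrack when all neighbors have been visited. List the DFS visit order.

Visit VM
VM → FR
VM → MI
VM → MP
VM → PZ
PZ → AA
AA → PM
PM → QF
QF → ZL
ZL → XL
XL → YJ
AA → VF
AA → XP
XP → XO
XO → LS
LS → SX
PZ → DB
VM → WA

VM -> FR -> MI -> MP -> PZ -> AA -> PM -> QF -> ZL -> XL -> YJ -> VF -> XP -> XO -> LS -> SX -> DB -> WA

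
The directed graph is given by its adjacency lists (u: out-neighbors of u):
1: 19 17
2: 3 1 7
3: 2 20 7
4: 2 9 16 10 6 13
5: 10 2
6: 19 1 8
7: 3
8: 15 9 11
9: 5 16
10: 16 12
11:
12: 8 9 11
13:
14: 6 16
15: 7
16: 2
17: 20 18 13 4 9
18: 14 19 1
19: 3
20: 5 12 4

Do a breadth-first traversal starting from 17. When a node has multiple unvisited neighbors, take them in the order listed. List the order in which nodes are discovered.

17 -> 20 -> 18 -> 13 -> 4 -> 9 -> 5 -> 12 -> 14 -> 19 -> 1 -> 2 -> 16 -> 10 -> 6 -> 8 -> 11 -> 3 -> 7 -> 15

Visit 17; enqueue 20, 18, 13, 4, 9 → queue [20, 18, 13, 4, 9]
Visit 20; enqueue 5, 12 → queue [18, 13, 4, 9, 5, 12]
Visit 18; enqueue 14, 19, 1 → queue [13, 4, 9, 5, 12, 14, 19, 1]
Visit 13 → queue [4, 9, 5, 12, 14, 19, 1]
Visit 4; enqueue 2, 16, 10, 6 → queue [9, 5, 12, 14, 19, 1, 2, 16, 10, 6]
Visit 9 → queue [5, 12, 14, 19, 1, 2, 16, 10, 6]
Visit 5 → queue [12, 14, 19, 1, 2, 16, 10, 6]
Visit 12; enqueue 8, 11 → queue [14, 19, 1, 2, 16, 10, 6, 8, 11]
Visit 14 → queue [19, 1, 2, 16, 10, 6, 8, 11]
Visit 19; enqueue 3 → queue [1, 2, 16, 10, 6, 8, 11, 3]
Visit 1 → queue [2, 16, 10, 6, 8, 11, 3]
Visit 2; enqueue 7 → queue [16, 10, 6, 8, 11, 3, 7]
Visit 16 → queue [10, 6, 8, 11, 3, 7]
Visit 10 → queue [6, 8, 11, 3, 7]
Visit 6 → queue [8, 11, 3, 7]
Visit 8; enqueue 15 → queue [11, 3, 7, 15]
Visit 11 → queue [3, 7, 15]
Visit 3 → queue [7, 15]
Visit 7 → queue [15]
Visit 15 → queue []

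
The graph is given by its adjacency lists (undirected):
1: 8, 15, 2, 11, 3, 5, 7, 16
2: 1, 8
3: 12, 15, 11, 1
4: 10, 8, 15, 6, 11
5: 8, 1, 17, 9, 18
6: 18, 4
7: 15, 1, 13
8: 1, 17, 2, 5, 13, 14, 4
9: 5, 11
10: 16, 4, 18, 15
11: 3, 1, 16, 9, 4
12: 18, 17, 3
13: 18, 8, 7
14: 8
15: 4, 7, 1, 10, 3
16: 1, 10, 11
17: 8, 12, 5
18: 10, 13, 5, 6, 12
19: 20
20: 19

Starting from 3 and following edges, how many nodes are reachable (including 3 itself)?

BFS from 3 visits: 3, 15, 12, 11, 1, 10, 7, 4, 18, 17, 16, 9, 8, 5, 2, 13, 6, 14
Reachable nodes: 18 of 20 total.

18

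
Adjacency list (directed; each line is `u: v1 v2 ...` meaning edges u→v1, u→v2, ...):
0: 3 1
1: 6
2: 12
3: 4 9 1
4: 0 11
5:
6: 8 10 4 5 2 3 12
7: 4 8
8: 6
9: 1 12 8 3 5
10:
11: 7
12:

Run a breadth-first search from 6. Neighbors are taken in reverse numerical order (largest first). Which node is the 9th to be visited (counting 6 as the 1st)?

11

Visit 6; enqueue 12, 10, 8, 5, 4, 3, 2 → queue [12, 10, 8, 5, 4, 3, 2]
Visit 12 → queue [10, 8, 5, 4, 3, 2]
Visit 10 → queue [8, 5, 4, 3, 2]
Visit 8 → queue [5, 4, 3, 2]
Visit 5 → queue [4, 3, 2]
Visit 4; enqueue 11, 0 → queue [3, 2, 11, 0]
Visit 3; enqueue 9, 1 → queue [2, 11, 0, 9, 1]
Visit 2 → queue [11, 0, 9, 1]
Visit 11; enqueue 7 → queue [0, 9, 1, 7]
Visit 0 → queue [9, 1, 7]
Visit 9 → queue [1, 7]
Visit 1 → queue [7]
Visit 7 → queue []

Visit order: 6, 12, 10, 8, 5, 4, 3, 2, 11, 0, 9, 1, 7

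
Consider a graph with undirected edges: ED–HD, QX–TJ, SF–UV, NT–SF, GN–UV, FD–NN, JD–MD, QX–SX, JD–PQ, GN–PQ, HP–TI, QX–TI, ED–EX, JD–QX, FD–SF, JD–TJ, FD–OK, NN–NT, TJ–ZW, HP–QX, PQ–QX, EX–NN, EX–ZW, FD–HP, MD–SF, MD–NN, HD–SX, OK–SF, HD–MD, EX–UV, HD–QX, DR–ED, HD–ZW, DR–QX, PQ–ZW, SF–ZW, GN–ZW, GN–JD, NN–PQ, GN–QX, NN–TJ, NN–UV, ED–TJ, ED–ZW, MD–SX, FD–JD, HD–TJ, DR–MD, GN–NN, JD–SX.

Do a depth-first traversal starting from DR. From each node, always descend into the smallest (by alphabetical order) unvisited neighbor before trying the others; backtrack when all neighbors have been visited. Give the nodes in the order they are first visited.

Visit DR
DR → ED
ED → EX
EX → NN
NN → FD
FD → HP
HP → QX
QX → GN
GN → JD
JD → MD
MD → HD
HD → SX
HD → TJ
TJ → ZW
ZW → PQ
ZW → SF
SF → NT
SF → OK
SF → UV
QX → TI

DR -> ED -> EX -> NN -> FD -> HP -> QX -> GN -> JD -> MD -> HD -> SX -> TJ -> ZW -> PQ -> SF -> NT -> OK -> UV -> TI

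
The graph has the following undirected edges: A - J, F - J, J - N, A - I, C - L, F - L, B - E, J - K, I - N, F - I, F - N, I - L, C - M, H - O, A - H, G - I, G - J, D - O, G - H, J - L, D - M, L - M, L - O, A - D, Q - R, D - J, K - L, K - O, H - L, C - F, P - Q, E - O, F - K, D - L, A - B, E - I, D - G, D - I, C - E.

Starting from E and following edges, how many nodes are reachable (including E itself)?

15

BFS from E visits: E, O, I, C, B, L, K, H, D, N, G, F, A, M, J
Reachable nodes: 15 of 18 total.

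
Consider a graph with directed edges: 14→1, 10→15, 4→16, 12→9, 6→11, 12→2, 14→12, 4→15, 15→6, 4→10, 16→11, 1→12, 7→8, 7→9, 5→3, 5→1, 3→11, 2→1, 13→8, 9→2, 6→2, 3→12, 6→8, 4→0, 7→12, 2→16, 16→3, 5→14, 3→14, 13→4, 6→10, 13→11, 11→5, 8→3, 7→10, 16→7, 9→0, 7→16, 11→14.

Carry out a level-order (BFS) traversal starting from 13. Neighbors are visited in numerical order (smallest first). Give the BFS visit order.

13 4 8 11 0 10 15 16 3 5 14 6 7 12 1 2 9

Visit 13; enqueue 4, 8, 11 → queue [4, 8, 11]
Visit 4; enqueue 0, 10, 15, 16 → queue [8, 11, 0, 10, 15, 16]
Visit 8; enqueue 3 → queue [11, 0, 10, 15, 16, 3]
Visit 11; enqueue 5, 14 → queue [0, 10, 15, 16, 3, 5, 14]
Visit 0 → queue [10, 15, 16, 3, 5, 14]
Visit 10 → queue [15, 16, 3, 5, 14]
Visit 15; enqueue 6 → queue [16, 3, 5, 14, 6]
Visit 16; enqueue 7 → queue [3, 5, 14, 6, 7]
Visit 3; enqueue 12 → queue [5, 14, 6, 7, 12]
Visit 5; enqueue 1 → queue [14, 6, 7, 12, 1]
Visit 14 → queue [6, 7, 12, 1]
Visit 6; enqueue 2 → queue [7, 12, 1, 2]
Visit 7; enqueue 9 → queue [12, 1, 2, 9]
Visit 12 → queue [1, 2, 9]
Visit 1 → queue [2, 9]
Visit 2 → queue [9]
Visit 9 → queue []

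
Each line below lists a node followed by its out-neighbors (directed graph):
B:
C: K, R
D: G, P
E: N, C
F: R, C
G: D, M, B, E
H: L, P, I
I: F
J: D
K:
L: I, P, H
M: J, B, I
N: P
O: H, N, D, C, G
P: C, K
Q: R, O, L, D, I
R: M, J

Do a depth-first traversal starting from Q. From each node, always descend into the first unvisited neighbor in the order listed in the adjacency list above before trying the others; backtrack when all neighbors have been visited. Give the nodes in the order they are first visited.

Q -> R -> M -> J -> D -> G -> B -> E -> N -> P -> C -> K -> I -> F -> O -> H -> L

Visit Q
Q → R
R → M
M → J
J → D
D → G
G → B
G → E
E → N
N → P
P → C
C → K
M → I
I → F
Q → O
O → H
H → L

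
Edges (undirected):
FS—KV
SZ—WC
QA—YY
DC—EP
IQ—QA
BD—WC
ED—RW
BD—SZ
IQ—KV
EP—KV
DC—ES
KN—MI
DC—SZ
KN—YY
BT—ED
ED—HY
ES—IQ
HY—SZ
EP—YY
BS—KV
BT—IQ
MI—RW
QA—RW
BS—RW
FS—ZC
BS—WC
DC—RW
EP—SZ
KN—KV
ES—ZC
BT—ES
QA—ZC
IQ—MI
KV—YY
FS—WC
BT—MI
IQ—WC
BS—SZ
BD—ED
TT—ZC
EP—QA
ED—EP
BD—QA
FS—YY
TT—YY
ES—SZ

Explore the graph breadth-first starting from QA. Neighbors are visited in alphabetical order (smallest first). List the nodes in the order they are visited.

Visit QA; enqueue BD, EP, IQ, RW, YY, ZC → queue [BD, EP, IQ, RW, YY, ZC]
Visit BD; enqueue ED, SZ, WC → queue [EP, IQ, RW, YY, ZC, ED, SZ, WC]
Visit EP; enqueue DC, KV → queue [IQ, RW, YY, ZC, ED, SZ, WC, DC, KV]
Visit IQ; enqueue BT, ES, MI → queue [RW, YY, ZC, ED, SZ, WC, DC, KV, BT, ES, MI]
Visit RW; enqueue BS → queue [YY, ZC, ED, SZ, WC, DC, KV, BT, ES, MI, BS]
Visit YY; enqueue FS, KN, TT → queue [ZC, ED, SZ, WC, DC, KV, BT, ES, MI, BS, FS, KN, TT]
Visit ZC → queue [ED, SZ, WC, DC, KV, BT, ES, MI, BS, FS, KN, TT]
Visit ED; enqueue HY → queue [SZ, WC, DC, KV, BT, ES, MI, BS, FS, KN, TT, HY]
Visit SZ → queue [WC, DC, KV, BT, ES, MI, BS, FS, KN, TT, HY]
Visit WC → queue [DC, KV, BT, ES, MI, BS, FS, KN, TT, HY]
Visit DC → queue [KV, BT, ES, MI, BS, FS, KN, TT, HY]
Visit KV → queue [BT, ES, MI, BS, FS, KN, TT, HY]
Visit BT → queue [ES, MI, BS, FS, KN, TT, HY]
Visit ES → queue [MI, BS, FS, KN, TT, HY]
Visit MI → queue [BS, FS, KN, TT, HY]
Visit BS → queue [FS, KN, TT, HY]
Visit FS → queue [KN, TT, HY]
Visit KN → queue [TT, HY]
Visit TT → queue [HY]
Visit HY → queue []

QA BD EP IQ RW YY ZC ED SZ WC DC KV BT ES MI BS FS KN TT HY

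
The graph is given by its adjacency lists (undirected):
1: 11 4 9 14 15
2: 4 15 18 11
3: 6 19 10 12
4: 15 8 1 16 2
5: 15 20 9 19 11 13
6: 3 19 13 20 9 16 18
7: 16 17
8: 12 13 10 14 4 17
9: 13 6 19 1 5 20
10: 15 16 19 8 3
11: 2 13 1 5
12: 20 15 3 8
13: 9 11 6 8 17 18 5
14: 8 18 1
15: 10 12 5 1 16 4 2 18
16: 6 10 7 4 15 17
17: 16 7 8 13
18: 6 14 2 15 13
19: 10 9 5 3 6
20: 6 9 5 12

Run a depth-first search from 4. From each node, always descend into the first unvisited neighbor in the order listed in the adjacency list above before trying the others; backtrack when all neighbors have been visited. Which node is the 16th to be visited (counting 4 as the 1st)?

Visit 4
4 → 15
15 → 10
10 → 16
16 → 6
6 → 3
3 → 19
19 → 9
9 → 13
13 → 11
11 → 2
2 → 18
18 → 14
14 → 8
8 → 12
12 → 20
20 → 5
8 → 17
17 → 7
14 → 1

Visit order: 4, 15, 10, 16, 6, 3, 19, 9, 13, 11, 2, 18, 14, 8, 12, 20, 5, 17, 7, 1

20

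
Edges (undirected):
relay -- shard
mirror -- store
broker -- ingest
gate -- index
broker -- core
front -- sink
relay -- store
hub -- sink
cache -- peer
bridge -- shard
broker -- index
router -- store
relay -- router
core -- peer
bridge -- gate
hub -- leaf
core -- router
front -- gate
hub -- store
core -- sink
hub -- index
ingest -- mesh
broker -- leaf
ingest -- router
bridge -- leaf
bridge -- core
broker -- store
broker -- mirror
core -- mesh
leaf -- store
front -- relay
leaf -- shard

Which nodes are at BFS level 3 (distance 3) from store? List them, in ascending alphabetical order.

Level 0: store
Level 1: broker, hub, leaf, mirror, relay, router
Level 2: bridge, core, front, index, ingest, shard, sink
Level 3: gate, mesh, peer
Level 4: cache

gate, mesh, peer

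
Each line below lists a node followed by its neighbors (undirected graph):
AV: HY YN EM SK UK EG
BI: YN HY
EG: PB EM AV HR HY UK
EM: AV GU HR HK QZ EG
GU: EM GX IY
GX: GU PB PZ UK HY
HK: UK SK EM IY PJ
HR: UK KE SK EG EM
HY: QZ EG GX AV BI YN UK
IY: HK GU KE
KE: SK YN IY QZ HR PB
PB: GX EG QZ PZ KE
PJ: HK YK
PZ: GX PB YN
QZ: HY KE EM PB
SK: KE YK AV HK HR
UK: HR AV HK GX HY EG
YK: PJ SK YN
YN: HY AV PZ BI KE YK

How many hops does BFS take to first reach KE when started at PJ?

Level 0: PJ
Level 1: HK, YK
Level 2: EM, IY, SK, UK, YN
Level 3: AV, BI, EG, GU, GX, HR, HY, KE, PZ, QZ
Level 4: PB
KE first appears at level 3.

3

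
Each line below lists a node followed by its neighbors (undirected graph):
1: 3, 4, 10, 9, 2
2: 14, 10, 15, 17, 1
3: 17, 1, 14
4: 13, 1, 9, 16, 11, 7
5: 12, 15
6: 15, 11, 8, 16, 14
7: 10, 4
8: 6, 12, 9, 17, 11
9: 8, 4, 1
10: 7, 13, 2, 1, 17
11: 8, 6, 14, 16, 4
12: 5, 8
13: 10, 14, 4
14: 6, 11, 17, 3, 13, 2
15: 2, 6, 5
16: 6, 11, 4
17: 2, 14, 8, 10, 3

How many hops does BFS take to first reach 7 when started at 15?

3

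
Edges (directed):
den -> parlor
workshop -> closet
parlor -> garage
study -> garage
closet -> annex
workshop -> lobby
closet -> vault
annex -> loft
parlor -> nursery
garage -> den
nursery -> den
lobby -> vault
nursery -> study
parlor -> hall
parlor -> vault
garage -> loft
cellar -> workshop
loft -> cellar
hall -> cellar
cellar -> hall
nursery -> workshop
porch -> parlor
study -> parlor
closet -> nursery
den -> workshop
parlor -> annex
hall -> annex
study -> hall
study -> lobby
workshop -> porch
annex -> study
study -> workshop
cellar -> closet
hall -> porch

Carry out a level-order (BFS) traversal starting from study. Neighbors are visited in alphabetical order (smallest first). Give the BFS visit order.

Visit study; enqueue garage, hall, lobby, parlor, workshop → queue [garage, hall, lobby, parlor, workshop]
Visit garage; enqueue den, loft → queue [hall, lobby, parlor, workshop, den, loft]
Visit hall; enqueue annex, cellar, porch → queue [lobby, parlor, workshop, den, loft, annex, cellar, porch]
Visit lobby; enqueue vault → queue [parlor, workshop, den, loft, annex, cellar, porch, vault]
Visit parlor; enqueue nursery → queue [workshop, den, loft, annex, cellar, porch, vault, nursery]
Visit workshop; enqueue closet → queue [den, loft, annex, cellar, porch, vault, nursery, closet]
Visit den → queue [loft, annex, cellar, porch, vault, nursery, closet]
Visit loft → queue [annex, cellar, porch, vault, nursery, closet]
Visit annex → queue [cellar, porch, vault, nursery, closet]
Visit cellar → queue [porch, vault, nursery, closet]
Visit porch → queue [vault, nursery, closet]
Visit vault → queue [nursery, closet]
Visit nursery → queue [closet]
Visit closet → queue []

study → garage → hall → lobby → parlor → workshop → den → loft → annex → cellar → porch → vault → nursery → closet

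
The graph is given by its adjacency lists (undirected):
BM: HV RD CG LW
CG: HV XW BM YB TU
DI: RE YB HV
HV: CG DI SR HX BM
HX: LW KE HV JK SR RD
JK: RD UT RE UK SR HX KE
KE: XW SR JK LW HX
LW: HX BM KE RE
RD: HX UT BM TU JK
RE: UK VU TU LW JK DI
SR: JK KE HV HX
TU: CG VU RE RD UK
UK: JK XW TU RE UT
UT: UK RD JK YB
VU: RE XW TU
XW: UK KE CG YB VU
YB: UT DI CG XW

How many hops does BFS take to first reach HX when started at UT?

2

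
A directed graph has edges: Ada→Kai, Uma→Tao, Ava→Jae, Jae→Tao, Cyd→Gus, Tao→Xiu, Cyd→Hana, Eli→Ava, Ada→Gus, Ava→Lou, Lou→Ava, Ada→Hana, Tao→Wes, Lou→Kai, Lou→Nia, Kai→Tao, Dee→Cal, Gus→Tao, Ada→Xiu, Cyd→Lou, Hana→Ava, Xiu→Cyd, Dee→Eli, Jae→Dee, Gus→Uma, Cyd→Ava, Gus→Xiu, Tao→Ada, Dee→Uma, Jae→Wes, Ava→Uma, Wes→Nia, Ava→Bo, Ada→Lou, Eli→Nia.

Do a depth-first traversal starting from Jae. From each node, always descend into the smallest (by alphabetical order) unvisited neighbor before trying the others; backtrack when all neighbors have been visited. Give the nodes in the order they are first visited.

Jae, Dee, Cal, Eli, Ava, Bo, Lou, Kai, Tao, Ada, Gus, Uma, Xiu, Cyd, Hana, Wes, Nia

Visit Jae
Jae → Dee
Dee → Cal
Dee → Eli
Eli → Ava
Ava → Bo
Ava → Lou
Lou → Kai
Kai → Tao
Tao → Ada
Ada → Gus
Gus → Uma
Gus → Xiu
Xiu → Cyd
Cyd → Hana
Tao → Wes
Wes → Nia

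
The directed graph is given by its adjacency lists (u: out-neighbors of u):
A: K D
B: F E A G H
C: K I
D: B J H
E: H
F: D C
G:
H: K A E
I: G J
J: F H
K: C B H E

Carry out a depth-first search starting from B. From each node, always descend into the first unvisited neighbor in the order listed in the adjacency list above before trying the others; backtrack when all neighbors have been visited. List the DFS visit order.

B, F, D, J, H, K, C, I, G, E, A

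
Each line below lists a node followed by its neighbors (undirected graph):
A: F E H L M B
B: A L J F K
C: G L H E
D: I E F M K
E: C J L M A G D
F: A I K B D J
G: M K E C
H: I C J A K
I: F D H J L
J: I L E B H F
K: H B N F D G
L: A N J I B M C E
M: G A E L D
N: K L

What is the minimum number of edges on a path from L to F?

2

Level 0: L
Level 1: A, B, C, E, I, J, M, N
Level 2: D, F, G, H, K
F first appears at level 2.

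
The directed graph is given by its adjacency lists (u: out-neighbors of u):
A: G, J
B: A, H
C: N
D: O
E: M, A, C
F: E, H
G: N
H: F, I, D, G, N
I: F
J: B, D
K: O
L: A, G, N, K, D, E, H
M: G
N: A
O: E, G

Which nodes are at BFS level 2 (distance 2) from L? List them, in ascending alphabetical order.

C, F, I, J, M, O

Level 0: L
Level 1: A, D, E, G, H, K, N
Level 2: C, F, I, J, M, O
Level 3: B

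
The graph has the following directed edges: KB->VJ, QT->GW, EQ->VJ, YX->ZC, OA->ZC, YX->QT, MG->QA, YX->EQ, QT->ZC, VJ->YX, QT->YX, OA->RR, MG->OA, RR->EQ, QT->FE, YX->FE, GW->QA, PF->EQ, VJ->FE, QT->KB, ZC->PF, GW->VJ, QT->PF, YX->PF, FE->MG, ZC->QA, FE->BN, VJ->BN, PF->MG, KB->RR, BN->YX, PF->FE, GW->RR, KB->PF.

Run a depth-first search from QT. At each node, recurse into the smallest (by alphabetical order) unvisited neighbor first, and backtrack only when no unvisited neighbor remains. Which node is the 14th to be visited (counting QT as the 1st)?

Visit QT
QT → FE
FE → BN
BN → YX
YX → EQ
EQ → VJ
YX → PF
PF → MG
MG → OA
OA → RR
OA → ZC
ZC → QA
QT → GW
QT → KB

Visit order: QT, FE, BN, YX, EQ, VJ, PF, MG, OA, RR, ZC, QA, GW, KB

KB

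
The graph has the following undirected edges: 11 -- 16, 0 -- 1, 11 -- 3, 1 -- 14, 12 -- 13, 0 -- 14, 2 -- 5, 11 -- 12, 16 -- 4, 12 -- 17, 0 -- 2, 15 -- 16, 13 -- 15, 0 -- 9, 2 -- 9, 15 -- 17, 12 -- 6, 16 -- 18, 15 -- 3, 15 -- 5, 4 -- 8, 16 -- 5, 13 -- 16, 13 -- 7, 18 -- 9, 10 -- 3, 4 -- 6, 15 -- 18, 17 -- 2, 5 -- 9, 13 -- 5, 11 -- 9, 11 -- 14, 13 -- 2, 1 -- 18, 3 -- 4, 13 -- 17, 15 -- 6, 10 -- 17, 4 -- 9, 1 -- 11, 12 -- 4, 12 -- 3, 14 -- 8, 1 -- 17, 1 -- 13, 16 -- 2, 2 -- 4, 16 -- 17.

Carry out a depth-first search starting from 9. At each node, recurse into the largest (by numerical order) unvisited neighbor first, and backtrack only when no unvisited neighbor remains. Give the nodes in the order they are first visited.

Visit 9
9 → 18
18 → 16
16 → 17
17 → 15
15 → 13
13 → 12
12 → 11
11 → 14
14 → 8
8 → 4
4 → 6
4 → 3
3 → 10
4 → 2
2 → 5
2 → 0
0 → 1
13 → 7

9, 18, 16, 17, 15, 13, 12, 11, 14, 8, 4, 6, 3, 10, 2, 5, 0, 1, 7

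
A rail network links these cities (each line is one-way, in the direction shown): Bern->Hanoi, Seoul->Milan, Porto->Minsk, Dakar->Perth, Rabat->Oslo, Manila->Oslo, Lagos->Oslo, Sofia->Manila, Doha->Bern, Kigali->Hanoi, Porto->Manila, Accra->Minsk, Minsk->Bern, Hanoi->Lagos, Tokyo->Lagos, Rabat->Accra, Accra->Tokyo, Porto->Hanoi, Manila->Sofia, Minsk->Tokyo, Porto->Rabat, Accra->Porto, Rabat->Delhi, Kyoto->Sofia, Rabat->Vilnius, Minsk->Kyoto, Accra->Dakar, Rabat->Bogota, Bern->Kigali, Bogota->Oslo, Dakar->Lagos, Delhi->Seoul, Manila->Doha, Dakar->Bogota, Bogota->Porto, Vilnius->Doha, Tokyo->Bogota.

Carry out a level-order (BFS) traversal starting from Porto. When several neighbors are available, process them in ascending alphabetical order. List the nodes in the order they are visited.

Visit Porto; enqueue Hanoi, Manila, Minsk, Rabat → queue [Hanoi, Manila, Minsk, Rabat]
Visit Hanoi; enqueue Lagos → queue [Manila, Minsk, Rabat, Lagos]
Visit Manila; enqueue Doha, Oslo, Sofia → queue [Minsk, Rabat, Lagos, Doha, Oslo, Sofia]
Visit Minsk; enqueue Bern, Kyoto, Tokyo → queue [Rabat, Lagos, Doha, Oslo, Sofia, Bern, Kyoto, Tokyo]
Visit Rabat; enqueue Accra, Bogota, Delhi, Vilnius → queue [Lagos, Doha, Oslo, Sofia, Bern, Kyoto, Tokyo, Accra, Bogota, Delhi, Vilnius]
Visit Lagos → queue [Doha, Oslo, Sofia, Bern, Kyoto, Tokyo, Accra, Bogota, Delhi, Vilnius]
Visit Doha → queue [Oslo, Sofia, Bern, Kyoto, Tokyo, Accra, Bogota, Delhi, Vilnius]
Visit Oslo → queue [Sofia, Bern, Kyoto, Tokyo, Accra, Bogota, Delhi, Vilnius]
Visit Sofia → queue [Bern, Kyoto, Tokyo, Accra, Bogota, Delhi, Vilnius]
Visit Bern; enqueue Kigali → queue [Kyoto, Tokyo, Accra, Bogota, Delhi, Vilnius, Kigali]
Visit Kyoto → queue [Tokyo, Accra, Bogota, Delhi, Vilnius, Kigali]
Visit Tokyo → queue [Accra, Bogota, Delhi, Vilnius, Kigali]
Visit Accra; enqueue Dakar → queue [Bogota, Delhi, Vilnius, Kigali, Dakar]
Visit Bogota → queue [Delhi, Vilnius, Kigali, Dakar]
Visit Delhi; enqueue Seoul → queue [Vilnius, Kigali, Dakar, Seoul]
Visit Vilnius → queue [Kigali, Dakar, Seoul]
Visit Kigali → queue [Dakar, Seoul]
Visit Dakar; enqueue Perth → queue [Seoul, Perth]
Visit Seoul; enqueue Milan → queue [Perth, Milan]
Visit Perth → queue [Milan]
Visit Milan → queue []

Porto, Hanoi, Manila, Minsk, Rabat, Lagos, Doha, Oslo, Sofia, Bern, Kyoto, Tokyo, Accra, Bogota, Delhi, Vilnius, Kigali, Dakar, Seoul, Perth, Milan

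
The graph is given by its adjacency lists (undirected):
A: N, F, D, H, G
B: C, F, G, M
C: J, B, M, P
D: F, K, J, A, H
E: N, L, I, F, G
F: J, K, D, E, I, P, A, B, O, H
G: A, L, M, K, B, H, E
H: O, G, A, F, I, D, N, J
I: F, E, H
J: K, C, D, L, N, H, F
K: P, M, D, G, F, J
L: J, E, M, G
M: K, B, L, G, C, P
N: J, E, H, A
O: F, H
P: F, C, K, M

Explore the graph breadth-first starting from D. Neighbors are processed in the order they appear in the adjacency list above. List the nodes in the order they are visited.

D -> F -> K -> J -> A -> H -> E -> I -> P -> B -> O -> M -> G -> C -> L -> N

Visit D; enqueue F, K, J, A, H → queue [F, K, J, A, H]
Visit F; enqueue E, I, P, B, O → queue [K, J, A, H, E, I, P, B, O]
Visit K; enqueue M, G → queue [J, A, H, E, I, P, B, O, M, G]
Visit J; enqueue C, L, N → queue [A, H, E, I, P, B, O, M, G, C, L, N]
Visit A → queue [H, E, I, P, B, O, M, G, C, L, N]
Visit H → queue [E, I, P, B, O, M, G, C, L, N]
Visit E → queue [I, P, B, O, M, G, C, L, N]
Visit I → queue [P, B, O, M, G, C, L, N]
Visit P → queue [B, O, M, G, C, L, N]
Visit B → queue [O, M, G, C, L, N]
Visit O → queue [M, G, C, L, N]
Visit M → queue [G, C, L, N]
Visit G → queue [C, L, N]
Visit C → queue [L, N]
Visit L → queue [N]
Visit N → queue []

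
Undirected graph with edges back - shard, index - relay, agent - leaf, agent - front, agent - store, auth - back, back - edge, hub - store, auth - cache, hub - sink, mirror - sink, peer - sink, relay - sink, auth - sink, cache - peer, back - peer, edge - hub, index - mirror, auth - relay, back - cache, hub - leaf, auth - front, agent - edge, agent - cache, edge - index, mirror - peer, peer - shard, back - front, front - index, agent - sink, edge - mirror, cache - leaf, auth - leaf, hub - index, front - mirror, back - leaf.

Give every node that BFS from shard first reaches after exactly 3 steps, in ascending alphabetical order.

Level 0: shard
Level 1: back, peer
Level 2: auth, cache, edge, front, leaf, mirror, sink
Level 3: agent, hub, index, relay
Level 4: store

agent, hub, index, relay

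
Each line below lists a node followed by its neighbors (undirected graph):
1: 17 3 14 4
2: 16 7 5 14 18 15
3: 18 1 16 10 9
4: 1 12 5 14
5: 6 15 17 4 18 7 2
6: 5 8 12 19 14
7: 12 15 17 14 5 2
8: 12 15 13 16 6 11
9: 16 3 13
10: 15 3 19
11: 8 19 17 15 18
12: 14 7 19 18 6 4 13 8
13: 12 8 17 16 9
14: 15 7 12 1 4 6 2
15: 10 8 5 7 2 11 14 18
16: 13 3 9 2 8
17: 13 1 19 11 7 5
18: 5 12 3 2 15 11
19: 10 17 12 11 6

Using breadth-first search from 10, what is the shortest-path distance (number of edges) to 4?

Level 0: 10
Level 1: 3, 15, 19
Level 2: 1, 2, 5, 6, 7, 8, 9, 11, 12, 14, 16, 17, 18
Level 3: 4, 13
4 first appears at level 3.

3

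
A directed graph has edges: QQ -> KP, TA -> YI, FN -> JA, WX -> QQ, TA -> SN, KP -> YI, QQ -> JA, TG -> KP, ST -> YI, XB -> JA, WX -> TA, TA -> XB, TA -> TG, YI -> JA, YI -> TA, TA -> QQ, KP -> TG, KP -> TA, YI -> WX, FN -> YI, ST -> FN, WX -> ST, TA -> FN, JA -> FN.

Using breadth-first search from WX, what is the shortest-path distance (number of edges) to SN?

2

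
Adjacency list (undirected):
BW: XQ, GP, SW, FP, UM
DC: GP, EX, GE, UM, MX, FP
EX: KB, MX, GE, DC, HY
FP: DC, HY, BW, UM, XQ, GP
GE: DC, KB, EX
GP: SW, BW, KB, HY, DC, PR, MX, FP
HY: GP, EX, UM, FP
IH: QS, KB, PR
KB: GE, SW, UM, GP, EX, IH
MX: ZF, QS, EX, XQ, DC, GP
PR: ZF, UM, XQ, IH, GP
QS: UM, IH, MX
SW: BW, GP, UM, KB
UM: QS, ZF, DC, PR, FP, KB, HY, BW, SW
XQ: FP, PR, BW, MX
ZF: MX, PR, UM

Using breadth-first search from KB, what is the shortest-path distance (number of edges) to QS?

Level 0: KB
Level 1: EX, GE, GP, IH, SW, UM
Level 2: BW, DC, FP, HY, MX, PR, QS, ZF
Level 3: XQ
QS first appears at level 2.

2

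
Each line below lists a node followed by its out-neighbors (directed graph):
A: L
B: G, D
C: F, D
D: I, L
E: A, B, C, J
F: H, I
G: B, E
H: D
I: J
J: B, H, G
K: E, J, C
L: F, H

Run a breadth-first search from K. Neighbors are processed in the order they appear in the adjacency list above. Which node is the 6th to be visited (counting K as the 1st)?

B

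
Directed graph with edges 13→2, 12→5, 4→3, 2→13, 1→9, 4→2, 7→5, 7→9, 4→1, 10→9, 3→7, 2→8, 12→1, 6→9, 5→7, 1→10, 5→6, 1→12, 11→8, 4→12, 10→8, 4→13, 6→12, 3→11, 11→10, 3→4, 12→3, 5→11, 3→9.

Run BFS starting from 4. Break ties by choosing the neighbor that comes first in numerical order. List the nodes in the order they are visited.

Visit 4; enqueue 1, 2, 3, 12, 13 → queue [1, 2, 3, 12, 13]
Visit 1; enqueue 9, 10 → queue [2, 3, 12, 13, 9, 10]
Visit 2; enqueue 8 → queue [3, 12, 13, 9, 10, 8]
Visit 3; enqueue 7, 11 → queue [12, 13, 9, 10, 8, 7, 11]
Visit 12; enqueue 5 → queue [13, 9, 10, 8, 7, 11, 5]
Visit 13 → queue [9, 10, 8, 7, 11, 5]
Visit 9 → queue [10, 8, 7, 11, 5]
Visit 10 → queue [8, 7, 11, 5]
Visit 8 → queue [7, 11, 5]
Visit 7 → queue [11, 5]
Visit 11 → queue [5]
Visit 5; enqueue 6 → queue [6]
Visit 6 → queue []

4, 1, 2, 3, 12, 13, 9, 10, 8, 7, 11, 5, 6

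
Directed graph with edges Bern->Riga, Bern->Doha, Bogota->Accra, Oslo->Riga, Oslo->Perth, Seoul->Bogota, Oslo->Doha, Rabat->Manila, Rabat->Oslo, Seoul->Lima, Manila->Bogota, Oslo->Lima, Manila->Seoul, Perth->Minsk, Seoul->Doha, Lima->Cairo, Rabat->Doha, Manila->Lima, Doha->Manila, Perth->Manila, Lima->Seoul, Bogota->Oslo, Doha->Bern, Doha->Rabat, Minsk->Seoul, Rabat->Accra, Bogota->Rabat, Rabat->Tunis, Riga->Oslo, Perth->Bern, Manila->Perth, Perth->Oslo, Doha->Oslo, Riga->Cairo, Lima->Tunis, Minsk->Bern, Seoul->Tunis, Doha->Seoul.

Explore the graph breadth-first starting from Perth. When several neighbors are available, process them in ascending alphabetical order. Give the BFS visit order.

Perth -> Bern -> Manila -> Minsk -> Oslo -> Doha -> Riga -> Bogota -> Lima -> Seoul -> Rabat -> Cairo -> Accra -> Tunis

Visit Perth; enqueue Bern, Manila, Minsk, Oslo → queue [Bern, Manila, Minsk, Oslo]
Visit Bern; enqueue Doha, Riga → queue [Manila, Minsk, Oslo, Doha, Riga]
Visit Manila; enqueue Bogota, Lima, Seoul → queue [Minsk, Oslo, Doha, Riga, Bogota, Lima, Seoul]
Visit Minsk → queue [Oslo, Doha, Riga, Bogota, Lima, Seoul]
Visit Oslo → queue [Doha, Riga, Bogota, Lima, Seoul]
Visit Doha; enqueue Rabat → queue [Riga, Bogota, Lima, Seoul, Rabat]
Visit Riga; enqueue Cairo → queue [Bogota, Lima, Seoul, Rabat, Cairo]
Visit Bogota; enqueue Accra → queue [Lima, Seoul, Rabat, Cairo, Accra]
Visit Lima; enqueue Tunis → queue [Seoul, Rabat, Cairo, Accra, Tunis]
Visit Seoul → queue [Rabat, Cairo, Accra, Tunis]
Visit Rabat → queue [Cairo, Accra, Tunis]
Visit Cairo → queue [Accra, Tunis]
Visit Accra → queue [Tunis]
Visit Tunis → queue []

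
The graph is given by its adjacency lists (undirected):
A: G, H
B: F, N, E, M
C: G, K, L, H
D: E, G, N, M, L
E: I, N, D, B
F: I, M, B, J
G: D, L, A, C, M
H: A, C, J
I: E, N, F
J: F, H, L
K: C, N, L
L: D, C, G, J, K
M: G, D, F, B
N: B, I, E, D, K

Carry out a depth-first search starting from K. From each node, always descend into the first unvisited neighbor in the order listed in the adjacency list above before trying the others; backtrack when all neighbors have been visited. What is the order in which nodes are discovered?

Visit K
K → C
C → G
G → D
D → E
E → I
I → N
N → B
B → F
F → M
F → J
J → H
H → A
J → L

K, C, G, D, E, I, N, B, F, M, J, H, A, L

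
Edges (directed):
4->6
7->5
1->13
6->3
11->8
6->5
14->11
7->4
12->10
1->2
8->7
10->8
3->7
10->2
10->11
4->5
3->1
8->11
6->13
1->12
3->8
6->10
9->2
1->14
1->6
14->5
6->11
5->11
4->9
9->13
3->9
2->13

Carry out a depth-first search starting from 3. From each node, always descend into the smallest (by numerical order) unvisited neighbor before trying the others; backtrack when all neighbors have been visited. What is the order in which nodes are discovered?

3 → 1 → 2 → 13 → 6 → 5 → 11 → 8 → 7 → 4 → 9 → 10 → 12 → 14

Visit 3
3 → 1
1 → 2
2 → 13
1 → 6
6 → 5
5 → 11
11 → 8
8 → 7
7 → 4
4 → 9
6 → 10
1 → 12
1 → 14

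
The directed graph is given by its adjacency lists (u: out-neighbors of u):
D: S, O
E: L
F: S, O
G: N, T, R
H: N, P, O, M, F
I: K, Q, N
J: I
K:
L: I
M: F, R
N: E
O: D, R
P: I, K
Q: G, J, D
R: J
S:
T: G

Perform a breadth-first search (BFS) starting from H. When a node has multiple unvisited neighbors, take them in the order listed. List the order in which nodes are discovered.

Visit H; enqueue N, P, O, M, F → queue [N, P, O, M, F]
Visit N; enqueue E → queue [P, O, M, F, E]
Visit P; enqueue I, K → queue [O, M, F, E, I, K]
Visit O; enqueue D, R → queue [M, F, E, I, K, D, R]
Visit M → queue [F, E, I, K, D, R]
Visit F; enqueue S → queue [E, I, K, D, R, S]
Visit E; enqueue L → queue [I, K, D, R, S, L]
Visit I; enqueue Q → queue [K, D, R, S, L, Q]
Visit K → queue [D, R, S, L, Q]
Visit D → queue [R, S, L, Q]
Visit R; enqueue J → queue [S, L, Q, J]
Visit S → queue [L, Q, J]
Visit L → queue [Q, J]
Visit Q; enqueue G → queue [J, G]
Visit J → queue [G]
Visit G; enqueue T → queue [T]
Visit T → queue []

H, N, P, O, M, F, E, I, K, D, R, S, L, Q, J, G, T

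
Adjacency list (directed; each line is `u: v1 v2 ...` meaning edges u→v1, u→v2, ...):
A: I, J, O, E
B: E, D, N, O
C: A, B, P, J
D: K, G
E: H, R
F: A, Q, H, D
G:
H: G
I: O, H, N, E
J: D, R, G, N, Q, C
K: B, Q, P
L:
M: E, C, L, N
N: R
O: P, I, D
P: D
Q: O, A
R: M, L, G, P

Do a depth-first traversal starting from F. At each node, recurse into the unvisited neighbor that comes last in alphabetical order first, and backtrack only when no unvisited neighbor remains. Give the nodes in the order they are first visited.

Visit F
F → Q
Q → O
O → P
P → D
D → K
K → B
B → N
N → R
R → M
M → L
M → E
E → H
H → G
M → C
C → J
C → A
A → I

F, Q, O, P, D, K, B, N, R, M, L, E, H, G, C, J, A, I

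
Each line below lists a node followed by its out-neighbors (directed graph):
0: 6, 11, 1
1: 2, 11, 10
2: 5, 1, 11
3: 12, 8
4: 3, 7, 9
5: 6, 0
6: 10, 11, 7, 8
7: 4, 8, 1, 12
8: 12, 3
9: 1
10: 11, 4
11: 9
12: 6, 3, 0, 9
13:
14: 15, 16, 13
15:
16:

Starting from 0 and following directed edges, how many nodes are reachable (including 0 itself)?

BFS from 0 visits: 0, 1, 6, 11, 2, 10, 7, 8, 9, 5, 4, 12, 3
Reachable nodes: 13 of 17 total.

13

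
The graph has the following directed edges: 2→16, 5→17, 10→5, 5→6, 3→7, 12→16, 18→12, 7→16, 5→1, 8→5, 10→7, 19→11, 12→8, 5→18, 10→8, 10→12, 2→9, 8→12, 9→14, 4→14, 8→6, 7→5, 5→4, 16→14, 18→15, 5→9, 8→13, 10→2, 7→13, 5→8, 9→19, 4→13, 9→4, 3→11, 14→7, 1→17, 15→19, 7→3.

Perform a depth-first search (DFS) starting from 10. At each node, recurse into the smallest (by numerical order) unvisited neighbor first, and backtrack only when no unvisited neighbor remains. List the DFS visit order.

10 2 9 4 13 14 7 3 11 5 1 17 6 8 12 16 18 15 19

Visit 10
10 → 2
2 → 9
9 → 4
4 → 13
4 → 14
14 → 7
7 → 3
3 → 11
7 → 5
5 → 1
1 → 17
5 → 6
5 → 8
8 → 12
12 → 16
5 → 18
18 → 15
15 → 19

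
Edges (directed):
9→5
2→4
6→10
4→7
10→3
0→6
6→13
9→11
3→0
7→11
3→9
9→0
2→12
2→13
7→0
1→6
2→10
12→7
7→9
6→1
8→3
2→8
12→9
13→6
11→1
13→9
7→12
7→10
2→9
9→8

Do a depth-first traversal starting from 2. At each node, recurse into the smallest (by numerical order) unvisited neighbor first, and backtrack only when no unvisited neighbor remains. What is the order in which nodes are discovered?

2, 4, 7, 0, 6, 1, 10, 3, 9, 5, 8, 11, 13, 12

Visit 2
2 → 4
4 → 7
7 → 0
0 → 6
6 → 1
6 → 10
10 → 3
3 → 9
9 → 5
9 → 8
9 → 11
6 → 13
7 → 12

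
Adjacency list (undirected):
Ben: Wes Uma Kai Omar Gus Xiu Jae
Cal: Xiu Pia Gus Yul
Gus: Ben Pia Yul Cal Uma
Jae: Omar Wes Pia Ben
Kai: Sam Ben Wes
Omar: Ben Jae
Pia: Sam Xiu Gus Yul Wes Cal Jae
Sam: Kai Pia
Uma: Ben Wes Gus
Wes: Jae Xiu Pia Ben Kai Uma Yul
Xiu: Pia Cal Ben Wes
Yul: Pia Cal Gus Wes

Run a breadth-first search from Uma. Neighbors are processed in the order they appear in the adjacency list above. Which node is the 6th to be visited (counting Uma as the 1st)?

Visit Uma; enqueue Ben, Wes, Gus → queue [Ben, Wes, Gus]
Visit Ben; enqueue Kai, Omar, Xiu, Jae → queue [Wes, Gus, Kai, Omar, Xiu, Jae]
Visit Wes; enqueue Pia, Yul → queue [Gus, Kai, Omar, Xiu, Jae, Pia, Yul]
Visit Gus; enqueue Cal → queue [Kai, Omar, Xiu, Jae, Pia, Yul, Cal]
Visit Kai; enqueue Sam → queue [Omar, Xiu, Jae, Pia, Yul, Cal, Sam]
Visit Omar → queue [Xiu, Jae, Pia, Yul, Cal, Sam]
Visit Xiu → queue [Jae, Pia, Yul, Cal, Sam]
Visit Jae → queue [Pia, Yul, Cal, Sam]
Visit Pia → queue [Yul, Cal, Sam]
Visit Yul → queue [Cal, Sam]
Visit Cal → queue [Sam]
Visit Sam → queue []

Visit order: Uma, Ben, Wes, Gus, Kai, Omar, Xiu, Jae, Pia, Yul, Cal, Sam

Omar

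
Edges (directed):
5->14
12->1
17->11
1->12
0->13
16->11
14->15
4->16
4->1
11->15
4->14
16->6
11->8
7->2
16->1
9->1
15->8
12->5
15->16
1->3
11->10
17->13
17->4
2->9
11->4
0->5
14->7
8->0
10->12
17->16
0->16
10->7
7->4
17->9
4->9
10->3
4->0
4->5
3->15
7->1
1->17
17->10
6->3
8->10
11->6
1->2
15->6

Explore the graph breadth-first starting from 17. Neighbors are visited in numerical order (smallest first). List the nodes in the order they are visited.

17, 4, 9, 10, 11, 13, 16, 0, 1, 5, 14, 3, 7, 12, 6, 8, 15, 2

Visit 17; enqueue 4, 9, 10, 11, 13, 16 → queue [4, 9, 10, 11, 13, 16]
Visit 4; enqueue 0, 1, 5, 14 → queue [9, 10, 11, 13, 16, 0, 1, 5, 14]
Visit 9 → queue [10, 11, 13, 16, 0, 1, 5, 14]
Visit 10; enqueue 3, 7, 12 → queue [11, 13, 16, 0, 1, 5, 14, 3, 7, 12]
Visit 11; enqueue 6, 8, 15 → queue [13, 16, 0, 1, 5, 14, 3, 7, 12, 6, 8, 15]
Visit 13 → queue [16, 0, 1, 5, 14, 3, 7, 12, 6, 8, 15]
Visit 16 → queue [0, 1, 5, 14, 3, 7, 12, 6, 8, 15]
Visit 0 → queue [1, 5, 14, 3, 7, 12, 6, 8, 15]
Visit 1; enqueue 2 → queue [5, 14, 3, 7, 12, 6, 8, 15, 2]
Visit 5 → queue [14, 3, 7, 12, 6, 8, 15, 2]
Visit 14 → queue [3, 7, 12, 6, 8, 15, 2]
Visit 3 → queue [7, 12, 6, 8, 15, 2]
Visit 7 → queue [12, 6, 8, 15, 2]
Visit 12 → queue [6, 8, 15, 2]
Visit 6 → queue [8, 15, 2]
Visit 8 → queue [15, 2]
Visit 15 → queue [2]
Visit 2 → queue []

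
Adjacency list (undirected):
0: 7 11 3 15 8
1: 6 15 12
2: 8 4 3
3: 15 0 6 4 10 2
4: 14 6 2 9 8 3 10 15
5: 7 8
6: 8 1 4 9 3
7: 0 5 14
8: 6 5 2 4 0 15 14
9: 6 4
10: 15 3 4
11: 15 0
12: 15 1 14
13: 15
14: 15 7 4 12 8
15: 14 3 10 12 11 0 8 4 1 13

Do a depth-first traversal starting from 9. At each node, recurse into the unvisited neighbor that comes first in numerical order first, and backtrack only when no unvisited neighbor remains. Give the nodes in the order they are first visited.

9 4 2 3 0 7 5 8 6 1 12 14 15 10 11 13

Visit 9
9 → 4
4 → 2
2 → 3
3 → 0
0 → 7
7 → 5
5 → 8
8 → 6
6 → 1
1 → 12
12 → 14
14 → 15
15 → 10
15 → 11
15 → 13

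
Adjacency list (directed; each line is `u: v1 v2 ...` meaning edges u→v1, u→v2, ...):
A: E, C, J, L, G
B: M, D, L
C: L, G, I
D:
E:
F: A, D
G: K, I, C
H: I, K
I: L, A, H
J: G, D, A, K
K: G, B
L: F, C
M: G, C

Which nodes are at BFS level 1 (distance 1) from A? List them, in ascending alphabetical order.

Level 0: A
Level 1: C, E, G, J, L
Level 2: D, F, I, K
Level 3: B, H
Level 4: M

C, E, G, J, L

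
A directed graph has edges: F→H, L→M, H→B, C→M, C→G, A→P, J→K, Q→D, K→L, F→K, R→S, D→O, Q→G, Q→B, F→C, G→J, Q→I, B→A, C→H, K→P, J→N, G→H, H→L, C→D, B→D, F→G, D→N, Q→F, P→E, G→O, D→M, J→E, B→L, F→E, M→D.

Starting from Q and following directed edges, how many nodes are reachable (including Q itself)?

BFS from Q visits: Q, I, G, F, D, B, O, J, H, K, E, C, N, M, L, A, P
Reachable nodes: 17 of 19 total.

17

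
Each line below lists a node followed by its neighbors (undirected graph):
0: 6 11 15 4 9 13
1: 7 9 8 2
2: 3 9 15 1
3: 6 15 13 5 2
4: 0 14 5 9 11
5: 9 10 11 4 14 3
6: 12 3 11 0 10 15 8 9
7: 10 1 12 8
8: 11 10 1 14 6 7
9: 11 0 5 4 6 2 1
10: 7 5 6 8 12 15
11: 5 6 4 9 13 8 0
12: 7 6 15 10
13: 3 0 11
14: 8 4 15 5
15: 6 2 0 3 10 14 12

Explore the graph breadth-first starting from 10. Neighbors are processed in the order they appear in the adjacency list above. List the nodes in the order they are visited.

Visit 10; enqueue 7, 5, 6, 8, 12, 15 → queue [7, 5, 6, 8, 12, 15]
Visit 7; enqueue 1 → queue [5, 6, 8, 12, 15, 1]
Visit 5; enqueue 9, 11, 4, 14, 3 → queue [6, 8, 12, 15, 1, 9, 11, 4, 14, 3]
Visit 6; enqueue 0 → queue [8, 12, 15, 1, 9, 11, 4, 14, 3, 0]
Visit 8 → queue [12, 15, 1, 9, 11, 4, 14, 3, 0]
Visit 12 → queue [15, 1, 9, 11, 4, 14, 3, 0]
Visit 15; enqueue 2 → queue [1, 9, 11, 4, 14, 3, 0, 2]
Visit 1 → queue [9, 11, 4, 14, 3, 0, 2]
Visit 9 → queue [11, 4, 14, 3, 0, 2]
Visit 11; enqueue 13 → queue [4, 14, 3, 0, 2, 13]
Visit 4 → queue [14, 3, 0, 2, 13]
Visit 14 → queue [3, 0, 2, 13]
Visit 3 → queue [0, 2, 13]
Visit 0 → queue [2, 13]
Visit 2 → queue [13]
Visit 13 → queue []

10 → 7 → 5 → 6 → 8 → 12 → 15 → 1 → 9 → 11 → 4 → 14 → 3 → 0 → 2 → 13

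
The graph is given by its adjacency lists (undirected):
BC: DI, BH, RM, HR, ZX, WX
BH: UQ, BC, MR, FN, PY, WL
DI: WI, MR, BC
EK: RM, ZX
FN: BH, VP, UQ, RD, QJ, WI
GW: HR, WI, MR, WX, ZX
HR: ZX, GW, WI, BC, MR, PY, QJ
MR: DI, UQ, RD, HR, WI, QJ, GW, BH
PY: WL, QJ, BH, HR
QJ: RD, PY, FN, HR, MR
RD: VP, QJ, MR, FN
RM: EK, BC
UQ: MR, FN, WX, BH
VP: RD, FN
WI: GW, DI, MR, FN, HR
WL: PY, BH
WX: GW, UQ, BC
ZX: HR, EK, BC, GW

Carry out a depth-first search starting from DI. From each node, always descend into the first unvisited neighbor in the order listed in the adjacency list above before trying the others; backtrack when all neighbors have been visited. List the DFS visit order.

Visit DI
DI → WI
WI → GW
GW → HR
HR → ZX
ZX → EK
EK → RM
RM → BC
BC → BH
BH → UQ
UQ → MR
MR → RD
RD → VP
VP → FN
FN → QJ
QJ → PY
PY → WL
UQ → WX

DI, WI, GW, HR, ZX, EK, RM, BC, BH, UQ, MR, RD, VP, FN, QJ, PY, WL, WX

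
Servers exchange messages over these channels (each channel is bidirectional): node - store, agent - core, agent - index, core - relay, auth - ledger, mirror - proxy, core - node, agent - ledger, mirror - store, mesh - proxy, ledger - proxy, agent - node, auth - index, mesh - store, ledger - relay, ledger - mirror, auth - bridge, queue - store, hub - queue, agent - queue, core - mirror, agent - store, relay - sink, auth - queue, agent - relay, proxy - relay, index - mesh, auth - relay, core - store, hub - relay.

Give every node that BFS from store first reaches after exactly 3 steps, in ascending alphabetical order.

bridge, sink

Level 0: store
Level 1: agent, core, mesh, mirror, node, queue
Level 2: auth, hub, index, ledger, proxy, relay
Level 3: bridge, sink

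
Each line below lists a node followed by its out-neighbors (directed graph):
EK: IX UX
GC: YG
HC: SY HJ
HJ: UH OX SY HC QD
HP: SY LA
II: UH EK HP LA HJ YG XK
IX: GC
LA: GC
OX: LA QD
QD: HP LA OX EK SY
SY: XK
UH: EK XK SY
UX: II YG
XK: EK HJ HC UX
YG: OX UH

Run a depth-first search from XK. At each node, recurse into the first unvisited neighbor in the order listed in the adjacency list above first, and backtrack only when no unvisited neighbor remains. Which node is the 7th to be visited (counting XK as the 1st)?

LA

Visit XK
XK → EK
EK → IX
IX → GC
GC → YG
YG → OX
OX → LA
OX → QD
QD → HP
HP → SY
YG → UH
EK → UX
UX → II
II → HJ
HJ → HC

Visit order: XK, EK, IX, GC, YG, OX, LA, QD, HP, SY, UH, UX, II, HJ, HC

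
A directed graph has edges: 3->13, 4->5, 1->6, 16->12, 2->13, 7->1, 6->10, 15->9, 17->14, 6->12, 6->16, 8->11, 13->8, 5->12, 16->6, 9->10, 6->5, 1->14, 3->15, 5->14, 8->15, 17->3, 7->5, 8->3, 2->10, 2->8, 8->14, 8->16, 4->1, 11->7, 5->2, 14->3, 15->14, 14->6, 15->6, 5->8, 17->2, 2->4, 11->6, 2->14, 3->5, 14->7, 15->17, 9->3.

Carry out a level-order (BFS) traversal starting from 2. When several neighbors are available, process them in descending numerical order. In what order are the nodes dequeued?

Visit 2; enqueue 14, 13, 10, 8, 4 → queue [14, 13, 10, 8, 4]
Visit 14; enqueue 7, 6, 3 → queue [13, 10, 8, 4, 7, 6, 3]
Visit 13 → queue [10, 8, 4, 7, 6, 3]
Visit 10 → queue [8, 4, 7, 6, 3]
Visit 8; enqueue 16, 15, 11 → queue [4, 7, 6, 3, 16, 15, 11]
Visit 4; enqueue 5, 1 → queue [7, 6, 3, 16, 15, 11, 5, 1]
Visit 7 → queue [6, 3, 16, 15, 11, 5, 1]
Visit 6; enqueue 12 → queue [3, 16, 15, 11, 5, 1, 12]
Visit 3 → queue [16, 15, 11, 5, 1, 12]
Visit 16 → queue [15, 11, 5, 1, 12]
Visit 15; enqueue 17, 9 → queue [11, 5, 1, 12, 17, 9]
Visit 11 → queue [5, 1, 12, 17, 9]
Visit 5 → queue [1, 12, 17, 9]
Visit 1 → queue [12, 17, 9]
Visit 12 → queue [17, 9]
Visit 17 → queue [9]
Visit 9 → queue []

2 → 14 → 13 → 10 → 8 → 4 → 7 → 6 → 3 → 16 → 15 → 11 → 5 → 1 → 12 → 17 → 9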